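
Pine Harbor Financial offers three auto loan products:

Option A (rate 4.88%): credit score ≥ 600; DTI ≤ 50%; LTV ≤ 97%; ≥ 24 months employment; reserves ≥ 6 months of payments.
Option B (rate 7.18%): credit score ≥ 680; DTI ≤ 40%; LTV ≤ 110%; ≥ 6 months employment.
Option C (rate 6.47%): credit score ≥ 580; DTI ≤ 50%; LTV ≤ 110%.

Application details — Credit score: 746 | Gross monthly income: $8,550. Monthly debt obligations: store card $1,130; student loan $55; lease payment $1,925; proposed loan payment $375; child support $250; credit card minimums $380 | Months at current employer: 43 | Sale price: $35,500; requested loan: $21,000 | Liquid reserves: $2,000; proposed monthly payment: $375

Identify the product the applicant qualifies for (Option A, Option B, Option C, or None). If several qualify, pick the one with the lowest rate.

Total debts = (1,130 + 55 + 1,925 + 375 + 250 + 380) = 4,115; DTI = 4,115/8,550 = 48.1%.
LTV = 21,000/35,500 = 59.2%.
Reserves = 2,000/375 = 5.3 months.
Option A: score 746 ≥ 600; DTI 48.1% ≤ 50%; LTV 59.2% ≤ 97%; employment 43 ≥ 24 mo; reserves 5.3 < 6 mo → does not qualify.
Option B: score 746 ≥ 680; DTI 48.1% > 40%; LTV 59.2% ≤ 110%; employment 43 ≥ 6 mo → does not qualify.
Option C: score 746 ≥ 580; DTI 48.1% ≤ 50%; LTV 59.2% ≤ 110% → qualifies.

Option C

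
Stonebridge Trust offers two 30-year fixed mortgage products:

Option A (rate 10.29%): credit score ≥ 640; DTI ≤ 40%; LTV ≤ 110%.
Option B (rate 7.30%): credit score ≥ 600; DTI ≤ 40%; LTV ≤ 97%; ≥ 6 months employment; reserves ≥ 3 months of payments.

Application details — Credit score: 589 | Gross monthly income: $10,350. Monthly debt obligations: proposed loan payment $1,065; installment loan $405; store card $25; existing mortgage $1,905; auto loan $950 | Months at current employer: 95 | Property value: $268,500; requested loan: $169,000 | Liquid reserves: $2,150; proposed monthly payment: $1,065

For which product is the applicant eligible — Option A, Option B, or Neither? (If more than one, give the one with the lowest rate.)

Total debts = (1,065 + 405 + 25 + 1,905 + 950) = 4,350; DTI = 4,350/10,350 = 42%.
LTV = 169,000/268,500 = 62.9%.
Reserves = 2,150/1,065 = 2.0 months.
Option A: score 589 < 640; DTI 42% > 40%; LTV 62.9% ≤ 110% → does not qualify.
Option B: score 589 < 600; DTI 42% > 40%; LTV 62.9% ≤ 97%; employment 95 ≥ 6 mo; reserves 2.0 < 3 mo → does not qualify.

Neither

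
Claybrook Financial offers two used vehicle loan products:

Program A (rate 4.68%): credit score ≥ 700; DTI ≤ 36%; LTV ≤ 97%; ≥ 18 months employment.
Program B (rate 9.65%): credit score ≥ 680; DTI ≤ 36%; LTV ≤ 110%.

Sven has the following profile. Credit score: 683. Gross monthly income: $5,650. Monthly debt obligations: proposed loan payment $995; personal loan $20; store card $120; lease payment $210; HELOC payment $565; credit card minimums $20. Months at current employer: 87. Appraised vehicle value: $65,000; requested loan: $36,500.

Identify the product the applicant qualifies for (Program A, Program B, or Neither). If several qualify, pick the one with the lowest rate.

Total debts = (995 + 20 + 120 + 210 + 565 + 20) = 1,930; DTI = 1,930/5,650 = 34.2%.
LTV = 36,500/65,000 = 56.2%.
Program A: score 683 < 700; DTI 34.2% ≤ 36%; LTV 56.2% ≤ 97%; employment 87 ≥ 18 mo → does not qualify.
Program B: score 683 ≥ 680; DTI 34.2% ≤ 36%; LTV 56.2% ≤ 110% → qualifies.

Program B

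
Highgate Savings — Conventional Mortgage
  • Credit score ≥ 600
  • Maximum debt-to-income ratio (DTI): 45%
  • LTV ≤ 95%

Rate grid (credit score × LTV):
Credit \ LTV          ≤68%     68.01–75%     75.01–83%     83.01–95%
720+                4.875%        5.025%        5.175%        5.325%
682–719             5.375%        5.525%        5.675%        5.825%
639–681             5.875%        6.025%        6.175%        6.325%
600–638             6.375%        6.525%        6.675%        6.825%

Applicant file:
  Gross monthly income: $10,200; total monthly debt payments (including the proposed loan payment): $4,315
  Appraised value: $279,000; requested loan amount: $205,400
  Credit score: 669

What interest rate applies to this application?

Credit score 669 ≥ 600; Debt-to-income = 4,315/10,200 = 42.3% — meets 45% limit
LTV = 205,400/279,000 = 73.6% ≤ 95%
Credit 669 → row 639–681; LTV 73.6% → column 68.01–75%. Grid cell → 6.025%.

6.025%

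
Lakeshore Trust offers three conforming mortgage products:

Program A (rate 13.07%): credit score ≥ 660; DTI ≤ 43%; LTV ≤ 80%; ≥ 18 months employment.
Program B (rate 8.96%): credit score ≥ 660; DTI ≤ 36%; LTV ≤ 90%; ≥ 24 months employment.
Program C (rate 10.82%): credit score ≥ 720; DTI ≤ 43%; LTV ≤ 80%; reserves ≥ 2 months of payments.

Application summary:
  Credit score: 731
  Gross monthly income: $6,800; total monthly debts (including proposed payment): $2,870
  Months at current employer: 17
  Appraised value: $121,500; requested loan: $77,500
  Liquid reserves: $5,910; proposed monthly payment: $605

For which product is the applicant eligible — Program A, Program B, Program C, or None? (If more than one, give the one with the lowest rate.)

DTI = 2,870/6,800 = 42.2%.
LTV = 77,500/121,500 = 63.8%.
Reserves = 5,910/605 = 9.8 months.
Program A: score 731 ≥ 660; DTI 42.2% ≤ 43%; LTV 63.8% ≤ 80%; employment 17 < 18 mo → does not qualify.
Program B: score 731 ≥ 660; DTI 42.2% > 36%; LTV 63.8% ≤ 90%; employment 17 < 24 mo → does not qualify.
Program C: score 731 ≥ 720; DTI 42.2% ≤ 43%; LTV 63.8% ≤ 80%; reserves 9.8 ≥ 2 mo → qualifies.

Program C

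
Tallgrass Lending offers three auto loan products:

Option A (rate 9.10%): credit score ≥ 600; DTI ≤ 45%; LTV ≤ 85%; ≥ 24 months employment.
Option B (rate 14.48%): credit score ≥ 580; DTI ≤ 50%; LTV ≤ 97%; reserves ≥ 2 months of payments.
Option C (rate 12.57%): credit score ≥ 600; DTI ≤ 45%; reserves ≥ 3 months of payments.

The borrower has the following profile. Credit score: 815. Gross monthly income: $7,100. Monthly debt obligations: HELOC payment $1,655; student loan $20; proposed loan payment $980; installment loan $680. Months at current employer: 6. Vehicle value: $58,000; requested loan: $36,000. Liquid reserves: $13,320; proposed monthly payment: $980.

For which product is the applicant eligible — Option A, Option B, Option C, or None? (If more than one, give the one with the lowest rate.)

Option B

Total debts = (1,655 + 20 + 980 + 680) = 3,335; DTI = 3,335/7,100 = 47%.
LTV = 36,000/58,000 = 62.1%.
Reserves = 13,320/980 = 13.6 months.
Option A: score 815 ≥ 600; DTI 47% > 45%; LTV 62.1% ≤ 85%; employment 6 < 24 mo → does not qualify.
Option B: score 815 ≥ 580; DTI 47% ≤ 50%; LTV 62.1% ≤ 97%; reserves 13.6 ≥ 2 mo → qualifies.
Option C: score 815 ≥ 600; DTI 47% > 45%; reserves 13.6 ≥ 3 mo → does not qualify.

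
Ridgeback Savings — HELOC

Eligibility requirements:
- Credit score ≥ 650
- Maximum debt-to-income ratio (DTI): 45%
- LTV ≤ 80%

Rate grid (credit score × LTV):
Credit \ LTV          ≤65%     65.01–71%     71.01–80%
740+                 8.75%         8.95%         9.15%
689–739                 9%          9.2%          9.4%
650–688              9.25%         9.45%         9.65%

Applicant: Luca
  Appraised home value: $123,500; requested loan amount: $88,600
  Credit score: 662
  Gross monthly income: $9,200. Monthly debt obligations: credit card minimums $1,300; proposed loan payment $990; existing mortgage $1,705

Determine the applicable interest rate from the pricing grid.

Credit score 662 ≥ 650; Total monthly debts = (1,300 + 990 + 1,705) = 3,995. Debt-to-income = 3,995/9,200 = 43.4% — meets 45% limit
LTV = 88,600/123,500 = 71.7% ≤ 80%
Credit 662 → row 650–688; LTV 71.7% → column 71.01–80%. Grid cell → 9.65%.

9.65%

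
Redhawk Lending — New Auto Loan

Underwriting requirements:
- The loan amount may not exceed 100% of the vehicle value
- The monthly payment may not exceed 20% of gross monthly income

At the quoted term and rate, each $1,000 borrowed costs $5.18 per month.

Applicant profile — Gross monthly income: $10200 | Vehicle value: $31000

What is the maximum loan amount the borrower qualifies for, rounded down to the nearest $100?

$31,000

Payment cap: 20% × $10,200 = $2,040/month.
At $5.18 per $1,000, that supports 2,040/5.18 × 1,000 ≈ $393,822 → $393,800.
LTV cap: 100% × $31,000 = $31,000 → $31,000.
Binding constraint: loan-to-value.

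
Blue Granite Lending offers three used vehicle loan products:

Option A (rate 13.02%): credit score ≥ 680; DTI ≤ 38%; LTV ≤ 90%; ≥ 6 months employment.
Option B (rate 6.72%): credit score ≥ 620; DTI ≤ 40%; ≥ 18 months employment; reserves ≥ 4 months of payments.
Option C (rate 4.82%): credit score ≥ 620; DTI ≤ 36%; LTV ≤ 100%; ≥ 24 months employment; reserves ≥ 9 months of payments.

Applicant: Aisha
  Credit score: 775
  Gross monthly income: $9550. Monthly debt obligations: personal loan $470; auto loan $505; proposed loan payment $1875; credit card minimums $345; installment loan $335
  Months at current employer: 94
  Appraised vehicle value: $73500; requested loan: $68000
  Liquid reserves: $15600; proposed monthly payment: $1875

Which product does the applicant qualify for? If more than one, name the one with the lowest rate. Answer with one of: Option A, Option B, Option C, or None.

Option B

Total debts = (470 + 505 + 1,875 + 345 + 335) = 3,530; DTI = 3,530/9,550 = 37%.
LTV = 68,000/73,500 = 92.5%.
Reserves = 15,600/1,875 = 8.3 months.
Option A: score 775 ≥ 680; DTI 37% ≤ 38%; LTV 92.5% > 90%; employment 94 ≥ 6 mo → does not qualify.
Option B: score 775 ≥ 620; DTI 37% ≤ 40%; employment 94 ≥ 18 mo; reserves 8.3 ≥ 4 mo → qualifies.
Option C: score 775 ≥ 620; DTI 37% > 36%; LTV 92.5% ≤ 100%; employment 94 ≥ 24 mo; reserves 8.3 < 9 mo → does not qualify.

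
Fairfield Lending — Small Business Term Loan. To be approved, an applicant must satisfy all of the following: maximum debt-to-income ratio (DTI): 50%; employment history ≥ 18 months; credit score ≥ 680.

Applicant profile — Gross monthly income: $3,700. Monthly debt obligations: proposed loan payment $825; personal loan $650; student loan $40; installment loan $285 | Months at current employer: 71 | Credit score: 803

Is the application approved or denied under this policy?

Approved

Total monthly debts = (825 + 650 + 40 + 285) = 1,800. DTI: 1,800 ÷ 3,700 = 48.6%, within the 50% cap
Employment 71 ≥ 18 months
Credit score 803 ≥ 680 (meets)
All criteria satisfied.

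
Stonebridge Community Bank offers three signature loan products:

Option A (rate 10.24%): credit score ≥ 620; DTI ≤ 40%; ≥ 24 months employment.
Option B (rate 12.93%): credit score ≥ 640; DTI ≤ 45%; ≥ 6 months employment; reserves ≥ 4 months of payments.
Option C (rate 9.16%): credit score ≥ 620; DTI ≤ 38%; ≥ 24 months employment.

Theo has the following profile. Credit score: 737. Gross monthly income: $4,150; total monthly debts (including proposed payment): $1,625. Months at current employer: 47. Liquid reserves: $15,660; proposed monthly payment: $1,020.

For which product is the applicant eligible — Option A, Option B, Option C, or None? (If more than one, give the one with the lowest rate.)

DTI = 1,625/4,150 = 39.2%.
Reserves = 15,660/1,020 = 15.4 months.
Option A: score 737 ≥ 620; DTI 39.2% ≤ 40%; employment 47 ≥ 24 mo → qualifies.
Option B: score 737 ≥ 640; DTI 39.2% ≤ 45%; employment 47 ≥ 6 mo; reserves 15.4 ≥ 4 mo → qualifies.
Option C: score 737 ≥ 620; DTI 39.2% > 38%; employment 47 ≥ 24 mo → does not qualify.
Qualifying: Option A, Option B. Lowest rate is 10.24% → Option A.

Option A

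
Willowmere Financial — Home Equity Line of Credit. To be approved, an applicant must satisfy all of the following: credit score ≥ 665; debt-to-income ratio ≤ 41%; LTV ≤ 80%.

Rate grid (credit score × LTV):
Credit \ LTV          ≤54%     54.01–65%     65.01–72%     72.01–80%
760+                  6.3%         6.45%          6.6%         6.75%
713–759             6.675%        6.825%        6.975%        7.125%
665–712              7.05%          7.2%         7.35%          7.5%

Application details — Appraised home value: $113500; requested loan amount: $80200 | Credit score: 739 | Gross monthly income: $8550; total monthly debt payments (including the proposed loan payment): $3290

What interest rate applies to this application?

6.975%

Credit score 739 ≥ 665; DTI = 3,290/8,550 = 38.5% ≤ 41%
LTV: 80,200 ÷ 113,500 = 70.7%, within 80% cap
Credit 739 → row 713–759; LTV 70.7% → column 65.01–72%. Grid cell → 6.975%.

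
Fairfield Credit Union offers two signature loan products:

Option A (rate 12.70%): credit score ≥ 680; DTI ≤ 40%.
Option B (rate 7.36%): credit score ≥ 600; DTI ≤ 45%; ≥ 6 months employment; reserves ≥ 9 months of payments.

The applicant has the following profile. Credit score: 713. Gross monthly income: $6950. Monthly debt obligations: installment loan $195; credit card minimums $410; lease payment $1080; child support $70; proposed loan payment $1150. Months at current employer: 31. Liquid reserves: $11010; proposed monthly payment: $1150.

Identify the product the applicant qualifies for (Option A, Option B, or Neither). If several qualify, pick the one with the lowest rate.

Total debts = (195 + 410 + 1,080 + 70 + 1,150) = 2,905; DTI = 2,905/6,950 = 41.8%.
Reserves = 11,010/1,150 = 9.6 months.
Option A: score 713 ≥ 680; DTI 41.8% > 40% → does not qualify.
Option B: score 713 ≥ 600; DTI 41.8% ≤ 45%; employment 31 ≥ 6 mo; reserves 9.6 ≥ 9 mo → qualifies.

Option B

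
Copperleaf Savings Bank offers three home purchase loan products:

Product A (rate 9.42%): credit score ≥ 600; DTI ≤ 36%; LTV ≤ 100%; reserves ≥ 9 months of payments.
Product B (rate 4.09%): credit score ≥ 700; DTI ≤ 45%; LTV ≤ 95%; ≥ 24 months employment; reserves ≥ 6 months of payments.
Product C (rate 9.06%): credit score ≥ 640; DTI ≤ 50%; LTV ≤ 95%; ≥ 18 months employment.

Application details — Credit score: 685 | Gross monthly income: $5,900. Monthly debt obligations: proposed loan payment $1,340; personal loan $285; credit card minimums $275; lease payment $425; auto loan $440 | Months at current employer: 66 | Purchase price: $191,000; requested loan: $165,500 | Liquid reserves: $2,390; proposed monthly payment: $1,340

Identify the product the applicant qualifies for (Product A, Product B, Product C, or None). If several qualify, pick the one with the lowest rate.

Total debts = (1,340 + 285 + 275 + 425 + 440) = 2,765; DTI = 2,765/5,900 = 46.9%.
LTV = 165,500/191,000 = 86.6%.
Reserves = 2,390/1,340 = 1.8 months.
Product A: score 685 ≥ 600; DTI 46.9% > 36%; LTV 86.6% ≤ 100%; reserves 1.8 < 9 mo → does not qualify.
Product B: score 685 < 700; DTI 46.9% > 45%; LTV 86.6% ≤ 95%; employment 66 ≥ 24 mo; reserves 1.8 < 6 mo → does not qualify.
Product C: score 685 ≥ 640; DTI 46.9% ≤ 50%; LTV 86.6% ≤ 95%; employment 66 ≥ 18 mo → qualifies.

Product C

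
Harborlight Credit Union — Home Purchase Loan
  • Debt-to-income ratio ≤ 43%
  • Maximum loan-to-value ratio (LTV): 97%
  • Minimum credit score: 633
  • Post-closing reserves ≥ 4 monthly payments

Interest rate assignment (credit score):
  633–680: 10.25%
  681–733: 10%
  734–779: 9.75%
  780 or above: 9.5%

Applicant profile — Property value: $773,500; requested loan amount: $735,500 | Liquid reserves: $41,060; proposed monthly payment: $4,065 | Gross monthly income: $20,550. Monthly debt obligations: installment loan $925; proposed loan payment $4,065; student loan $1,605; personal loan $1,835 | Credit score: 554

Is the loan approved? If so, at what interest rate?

Denied

Credit score 554 < 633 (below minimum)
LTV: 735,500 ÷ 773,500 = 95.1%, within 97% cap
Total monthly debts = (925 + 4,065 + 1,605 + 1,835) = 8,430. DTI = 8,430/20,550 = 41% ≤ 43%
Reserves = 41,060/4,065 = 10.1 months ≥ 4
Not all requirements met → denied.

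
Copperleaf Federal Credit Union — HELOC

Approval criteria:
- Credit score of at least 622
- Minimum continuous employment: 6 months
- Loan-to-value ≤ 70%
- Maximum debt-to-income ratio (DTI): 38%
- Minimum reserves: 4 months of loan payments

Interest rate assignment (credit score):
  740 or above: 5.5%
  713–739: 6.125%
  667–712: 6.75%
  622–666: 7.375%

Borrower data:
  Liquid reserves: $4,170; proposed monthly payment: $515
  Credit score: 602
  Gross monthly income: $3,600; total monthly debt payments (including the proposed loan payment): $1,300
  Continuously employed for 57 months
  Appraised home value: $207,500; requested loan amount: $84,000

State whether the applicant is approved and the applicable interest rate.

Denied

Credit score 602 < 622 (below minimum)
Liquid reserves cover 4,170/515 = 8.1 months — ≥ 4 required
LTV = 84,000/207,500 = 40.5% ≤ 70%
Employment 57 ≥ 6 months
DTI: 1,300 ÷ 3,600 = 36.1%, within the 38% cap
Not all requirements met → denied.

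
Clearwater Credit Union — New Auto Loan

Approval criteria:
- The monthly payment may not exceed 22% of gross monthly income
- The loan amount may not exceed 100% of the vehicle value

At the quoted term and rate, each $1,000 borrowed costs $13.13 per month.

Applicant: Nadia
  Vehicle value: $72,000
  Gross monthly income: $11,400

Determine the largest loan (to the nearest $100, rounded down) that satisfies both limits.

Payment cap: 22% × $11,400 = $2,508/month.
At $13.13 per $1,000, that supports 2,508/13.13 × 1,000 ≈ $191,012 → $191,000.
LTV cap: 100% × $72,000 = $72,000 → $72,000.
Binding constraint: loan-to-value.

$72,000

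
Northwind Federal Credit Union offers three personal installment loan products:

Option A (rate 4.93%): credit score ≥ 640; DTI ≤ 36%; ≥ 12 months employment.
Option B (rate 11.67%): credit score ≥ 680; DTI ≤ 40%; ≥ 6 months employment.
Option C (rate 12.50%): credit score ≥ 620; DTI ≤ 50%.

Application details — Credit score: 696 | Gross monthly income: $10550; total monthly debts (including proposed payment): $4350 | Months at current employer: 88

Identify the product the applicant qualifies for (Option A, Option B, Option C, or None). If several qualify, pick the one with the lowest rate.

Option C

DTI = 4,350/10,550 = 41.2%.
Option A: score 696 ≥ 640; DTI 41.2% > 36%; employment 88 ≥ 12 mo → does not qualify.
Option B: score 696 ≥ 680; DTI 41.2% > 40%; employment 88 ≥ 6 mo → does not qualify.
Option C: score 696 ≥ 620; DTI 41.2% ≤ 50% → qualifies.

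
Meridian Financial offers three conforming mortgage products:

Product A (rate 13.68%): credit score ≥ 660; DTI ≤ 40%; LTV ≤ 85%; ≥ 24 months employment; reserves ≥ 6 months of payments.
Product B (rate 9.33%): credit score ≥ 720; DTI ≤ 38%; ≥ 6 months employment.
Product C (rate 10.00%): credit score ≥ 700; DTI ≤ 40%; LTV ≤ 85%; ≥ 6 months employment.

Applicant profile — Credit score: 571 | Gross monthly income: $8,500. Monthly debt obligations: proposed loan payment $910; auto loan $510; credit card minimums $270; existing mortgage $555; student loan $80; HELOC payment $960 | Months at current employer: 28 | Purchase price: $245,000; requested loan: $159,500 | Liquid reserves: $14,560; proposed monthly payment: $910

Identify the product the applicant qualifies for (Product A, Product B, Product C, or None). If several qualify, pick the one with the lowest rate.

None

Total debts = (910 + 510 + 270 + 555 + 80 + 960) = 3,285; DTI = 3,285/8,500 = 38.6%.
LTV = 159,500/245,000 = 65.1%.
Reserves = 14,560/910 = 16.0 months.
Product A: score 571 < 660; DTI 38.6% ≤ 40%; LTV 65.1% ≤ 85%; employment 28 ≥ 24 mo; reserves 16.0 ≥ 6 mo → does not qualify.
Product B: score 571 < 720; DTI 38.6% > 38%; employment 28 ≥ 6 mo → does not qualify.
Product C: score 571 < 700; DTI 38.6% ≤ 40%; LTV 65.1% ≤ 85%; employment 28 ≥ 6 mo → does not qualify.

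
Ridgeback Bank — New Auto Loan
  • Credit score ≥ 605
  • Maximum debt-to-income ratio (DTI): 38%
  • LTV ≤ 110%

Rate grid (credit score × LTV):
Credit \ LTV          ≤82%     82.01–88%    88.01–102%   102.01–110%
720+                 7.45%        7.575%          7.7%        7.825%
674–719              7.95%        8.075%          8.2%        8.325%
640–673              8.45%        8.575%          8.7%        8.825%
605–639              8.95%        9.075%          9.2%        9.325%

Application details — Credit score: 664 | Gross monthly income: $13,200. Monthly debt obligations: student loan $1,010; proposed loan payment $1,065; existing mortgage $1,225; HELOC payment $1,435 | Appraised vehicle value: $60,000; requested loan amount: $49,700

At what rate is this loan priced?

8.575%

Credit score 664 ≥ 605; Total monthly debts = (1,010 + 1,065 + 1,225 + 1,435) = 4,735. DTI: 4,735 ÷ 13,200 = 35.9%, within the 38% cap
LTV: 49,700 ÷ 60,000 = 82.8%, within 110% cap
Row: 664 falls in 640–673. Column: 82.8% falls in 82.01–88%. Rate = 8.575%.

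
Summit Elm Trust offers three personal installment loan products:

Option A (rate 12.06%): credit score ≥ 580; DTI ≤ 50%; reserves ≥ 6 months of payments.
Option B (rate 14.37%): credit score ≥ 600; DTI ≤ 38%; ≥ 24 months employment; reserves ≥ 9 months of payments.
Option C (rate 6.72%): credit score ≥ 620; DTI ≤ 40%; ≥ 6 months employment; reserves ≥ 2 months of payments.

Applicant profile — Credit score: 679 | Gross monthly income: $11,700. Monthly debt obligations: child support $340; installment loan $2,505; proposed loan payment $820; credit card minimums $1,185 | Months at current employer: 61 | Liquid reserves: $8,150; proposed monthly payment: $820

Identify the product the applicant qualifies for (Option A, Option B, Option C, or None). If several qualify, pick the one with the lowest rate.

Total debts = (340 + 2,505 + 820 + 1,185) = 4,850; DTI = 4,850/11,700 = 41.5%.
Reserves = 8,150/820 = 9.9 months.
Option A: score 679 ≥ 580; DTI 41.5% ≤ 50%; reserves 9.9 ≥ 6 mo → qualifies.
Option B: score 679 ≥ 600; DTI 41.5% > 38%; employment 61 ≥ 24 mo; reserves 9.9 ≥ 9 mo → does not qualify.
Option C: score 679 ≥ 620; DTI 41.5% > 40%; employment 61 ≥ 6 mo; reserves 9.9 ≥ 2 mo → does not qualify.

Option A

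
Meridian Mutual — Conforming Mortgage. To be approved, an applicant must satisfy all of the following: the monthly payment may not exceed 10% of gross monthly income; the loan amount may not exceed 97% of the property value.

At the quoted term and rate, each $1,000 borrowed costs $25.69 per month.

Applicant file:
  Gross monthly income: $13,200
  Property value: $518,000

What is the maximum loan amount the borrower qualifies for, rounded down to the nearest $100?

$51,300

Payment cap: 10% × $13,200 = $1,320/month.
At $25.69 per $1,000, that supports 1,320/25.69 × 1,000 ≈ $51,381 → $51,300.
LTV cap: 97% × $518,000 = $502,460 → $502,400.
Binding constraint: payment-to-income.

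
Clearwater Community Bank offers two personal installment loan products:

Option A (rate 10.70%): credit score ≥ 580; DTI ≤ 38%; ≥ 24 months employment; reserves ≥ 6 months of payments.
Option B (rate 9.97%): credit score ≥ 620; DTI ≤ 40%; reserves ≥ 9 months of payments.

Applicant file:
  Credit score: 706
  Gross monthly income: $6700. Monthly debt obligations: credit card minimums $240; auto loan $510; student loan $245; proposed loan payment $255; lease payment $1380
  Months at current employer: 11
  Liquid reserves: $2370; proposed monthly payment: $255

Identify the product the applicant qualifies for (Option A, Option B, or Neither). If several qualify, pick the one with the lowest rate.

Total debts = (240 + 510 + 245 + 255 + 1,380) = 2,630; DTI = 2,630/6,700 = 39.3%.
Reserves = 2,370/255 = 9.3 months.
Option A: score 706 ≥ 580; DTI 39.3% > 38%; employment 11 < 24 mo; reserves 9.3 ≥ 6 mo → does not qualify.
Option B: score 706 ≥ 620; DTI 39.3% ≤ 40%; reserves 9.3 ≥ 9 mo → qualifies.

Option B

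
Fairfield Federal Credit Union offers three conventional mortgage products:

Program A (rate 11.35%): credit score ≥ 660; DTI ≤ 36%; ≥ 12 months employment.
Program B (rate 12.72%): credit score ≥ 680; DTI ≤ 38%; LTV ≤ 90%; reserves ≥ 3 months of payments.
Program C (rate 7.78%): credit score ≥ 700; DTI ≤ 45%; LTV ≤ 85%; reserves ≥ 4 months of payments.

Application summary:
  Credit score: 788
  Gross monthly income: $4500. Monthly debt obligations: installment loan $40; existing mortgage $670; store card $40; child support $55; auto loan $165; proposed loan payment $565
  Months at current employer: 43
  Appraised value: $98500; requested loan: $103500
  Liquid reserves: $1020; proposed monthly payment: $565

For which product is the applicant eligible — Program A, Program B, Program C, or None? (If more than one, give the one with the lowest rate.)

Program A

Total debts = (40 + 670 + 40 + 55 + 165 + 565) = 1,535; DTI = 1,535/4,500 = 34.1%.
LTV = 103,500/98,500 = 105.1%.
Reserves = 1,020/565 = 1.8 months.
Program A: score 788 ≥ 660; DTI 34.1% ≤ 36%; employment 43 ≥ 12 mo → qualifies.
Program B: score 788 ≥ 680; DTI 34.1% ≤ 38%; LTV 105.1% > 90%; reserves 1.8 < 3 mo → does not qualify.
Program C: score 788 ≥ 700; DTI 34.1% ≤ 45%; LTV 105.1% > 85%; reserves 1.8 < 4 mo → does not qualify.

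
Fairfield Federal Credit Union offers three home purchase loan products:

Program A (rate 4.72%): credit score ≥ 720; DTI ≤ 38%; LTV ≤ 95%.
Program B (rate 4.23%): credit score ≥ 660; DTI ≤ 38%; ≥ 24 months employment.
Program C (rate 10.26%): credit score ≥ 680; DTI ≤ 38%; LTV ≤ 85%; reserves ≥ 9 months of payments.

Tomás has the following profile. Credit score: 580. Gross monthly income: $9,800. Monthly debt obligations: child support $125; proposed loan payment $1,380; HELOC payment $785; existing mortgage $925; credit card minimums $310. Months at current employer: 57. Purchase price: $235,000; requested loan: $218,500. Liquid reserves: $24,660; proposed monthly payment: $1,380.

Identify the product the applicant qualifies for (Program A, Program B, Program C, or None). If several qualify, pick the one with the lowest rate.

None

Total debts = (125 + 1,380 + 785 + 925 + 310) = 3,525; DTI = 3,525/9,800 = 36%.
LTV = 218,500/235,000 = 93%.
Reserves = 24,660/1,380 = 17.9 months.
Program A: score 580 < 720; DTI 36% ≤ 38%; LTV 93% ≤ 95% → does not qualify.
Program B: score 580 < 660; DTI 36% ≤ 38%; employment 57 ≥ 24 mo → does not qualify.
Program C: score 580 < 680; DTI 36% ≤ 38%; LTV 93% > 85%; reserves 17.9 ≥ 9 mo → does not qualify.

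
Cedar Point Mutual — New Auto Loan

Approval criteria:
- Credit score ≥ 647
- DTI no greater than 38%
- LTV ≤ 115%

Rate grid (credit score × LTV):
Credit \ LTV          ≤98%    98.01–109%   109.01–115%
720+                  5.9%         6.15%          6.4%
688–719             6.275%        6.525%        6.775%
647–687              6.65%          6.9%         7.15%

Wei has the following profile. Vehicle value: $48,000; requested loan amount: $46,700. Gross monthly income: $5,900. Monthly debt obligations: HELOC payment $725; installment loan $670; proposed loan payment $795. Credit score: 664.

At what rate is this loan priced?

Credit score 664 ≥ 647; Total monthly debts = (725 + 670 + 795) = 2,190. Debt-to-income = 2,190/5,900 = 37.1% — meets 38% limit
Loan-to-value = 46,700/48,000 = 97.3% — pass (115% max)
Credit 664 → row 647–687; LTV 97.3% → column ≤98%. Grid cell → 6.65%.

6.65%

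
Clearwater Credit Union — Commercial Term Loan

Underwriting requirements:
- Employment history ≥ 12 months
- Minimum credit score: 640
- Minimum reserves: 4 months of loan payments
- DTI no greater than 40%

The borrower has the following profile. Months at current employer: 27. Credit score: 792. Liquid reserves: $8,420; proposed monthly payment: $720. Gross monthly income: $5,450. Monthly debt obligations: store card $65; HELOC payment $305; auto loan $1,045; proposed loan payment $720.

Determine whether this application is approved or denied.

Approved

Employment 27 ≥ 12 months
Credit score 792 ≥ 640 (meets)
Liquid reserves cover 8,420/720 = 11.7 months — ≥ 4 required
Total monthly debts = (65 + 305 + 1,045 + 720) = 2,135. DTI: 2,135 ÷ 5,450 = 39.2%, within the 40% cap
All criteria satisfied.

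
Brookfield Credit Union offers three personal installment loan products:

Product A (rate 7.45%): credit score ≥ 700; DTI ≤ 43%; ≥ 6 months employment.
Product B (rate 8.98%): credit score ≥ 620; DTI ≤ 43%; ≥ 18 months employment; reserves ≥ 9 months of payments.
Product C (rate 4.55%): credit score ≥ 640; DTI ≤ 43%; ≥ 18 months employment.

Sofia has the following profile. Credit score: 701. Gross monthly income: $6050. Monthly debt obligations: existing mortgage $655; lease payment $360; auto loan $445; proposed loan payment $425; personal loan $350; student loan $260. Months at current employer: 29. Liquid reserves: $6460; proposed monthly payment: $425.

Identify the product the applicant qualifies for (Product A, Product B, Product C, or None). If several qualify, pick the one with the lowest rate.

Total debts = (655 + 360 + 445 + 425 + 350 + 260) = 2,495; DTI = 2,495/6,050 = 41.2%.
Reserves = 6,460/425 = 15.2 months.
Product A: score 701 ≥ 700; DTI 41.2% ≤ 43%; employment 29 ≥ 6 mo → qualifies.
Product B: score 701 ≥ 620; DTI 41.2% ≤ 43%; employment 29 ≥ 18 mo; reserves 15.2 ≥ 9 mo → qualifies.
Product C: score 701 ≥ 640; DTI 41.2% ≤ 43%; employment 29 ≥ 18 mo → qualifies.
Qualifying: Product A, Product B, Product C. Lowest rate is 4.55% → Product C.

Product C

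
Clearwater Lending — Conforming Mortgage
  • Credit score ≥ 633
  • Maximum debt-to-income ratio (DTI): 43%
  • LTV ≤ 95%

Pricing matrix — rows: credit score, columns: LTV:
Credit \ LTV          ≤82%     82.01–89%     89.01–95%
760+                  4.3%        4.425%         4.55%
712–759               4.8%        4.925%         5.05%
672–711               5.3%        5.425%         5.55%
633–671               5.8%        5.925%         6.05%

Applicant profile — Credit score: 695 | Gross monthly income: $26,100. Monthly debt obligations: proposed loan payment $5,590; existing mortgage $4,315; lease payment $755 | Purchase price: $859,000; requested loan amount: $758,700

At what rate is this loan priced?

Credit score 695 ≥ 633; Total monthly debts = (5,590 + 4,315 + 755) = 10,660. Debt-to-income = 10,660/26,100 = 40.8% — meets 43% limit
Loan-to-value = 758,700/859,000 = 88.3% — pass (95% max)
Score 695 is in the 672–711 band; LTV 88.3% is in the 82.01–89% band → 5.425%.

5.425%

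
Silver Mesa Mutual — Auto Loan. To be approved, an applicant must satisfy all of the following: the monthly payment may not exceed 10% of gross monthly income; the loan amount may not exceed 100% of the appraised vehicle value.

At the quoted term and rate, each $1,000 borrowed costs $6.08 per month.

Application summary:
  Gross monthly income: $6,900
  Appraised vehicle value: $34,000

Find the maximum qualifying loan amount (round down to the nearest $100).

$34,000

Payment cap: 10% × $6,900 = $690/month.
At $6.08 per $1,000, that supports 690/6.08 × 1,000 ≈ $113,486 → $113,400.
LTV cap: 100% × $34,000 = $34,000 → $34,000.
Binding constraint: loan-to-value.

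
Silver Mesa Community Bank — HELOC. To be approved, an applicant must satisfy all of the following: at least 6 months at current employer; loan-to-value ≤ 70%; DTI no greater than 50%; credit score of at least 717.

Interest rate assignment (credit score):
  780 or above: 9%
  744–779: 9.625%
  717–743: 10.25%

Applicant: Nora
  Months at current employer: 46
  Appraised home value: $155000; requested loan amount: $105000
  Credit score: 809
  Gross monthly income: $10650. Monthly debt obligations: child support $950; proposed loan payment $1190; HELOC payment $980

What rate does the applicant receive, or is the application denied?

Approved at 9%

Credit score 809 ≥ 717 (meets minimum)
Total monthly debts = (950 + 1,190 + 980) = 3,120. DTI = 3,120/10,650 = 29.3% ≤ 50%
LTV = 105,000/155,000 = 67.7% ≤ 70%
Employment 46 ≥ 6 months
All requirements met. Score 809 falls in the 780 or above tier → 9%.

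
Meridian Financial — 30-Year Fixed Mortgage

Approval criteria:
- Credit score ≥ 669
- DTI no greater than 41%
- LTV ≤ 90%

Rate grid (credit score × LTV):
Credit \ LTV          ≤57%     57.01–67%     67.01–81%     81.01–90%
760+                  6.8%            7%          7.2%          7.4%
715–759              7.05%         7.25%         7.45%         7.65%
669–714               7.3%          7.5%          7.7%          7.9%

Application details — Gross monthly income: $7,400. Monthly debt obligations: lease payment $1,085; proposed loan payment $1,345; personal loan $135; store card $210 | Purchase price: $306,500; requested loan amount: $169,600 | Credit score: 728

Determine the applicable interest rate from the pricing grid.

7.05%

Credit score 728 ≥ 669; Total monthly debts = (1,085 + 1,345 + 135 + 210) = 2,775. DTI = 2,775/7,400 = 37.5% ≤ 41%
LTV = 169,600/306,500 = 55.3% ≤ 90%
Row: 728 falls in 715–759. Column: 55.3% falls in ≤57%. Rate = 7.05%.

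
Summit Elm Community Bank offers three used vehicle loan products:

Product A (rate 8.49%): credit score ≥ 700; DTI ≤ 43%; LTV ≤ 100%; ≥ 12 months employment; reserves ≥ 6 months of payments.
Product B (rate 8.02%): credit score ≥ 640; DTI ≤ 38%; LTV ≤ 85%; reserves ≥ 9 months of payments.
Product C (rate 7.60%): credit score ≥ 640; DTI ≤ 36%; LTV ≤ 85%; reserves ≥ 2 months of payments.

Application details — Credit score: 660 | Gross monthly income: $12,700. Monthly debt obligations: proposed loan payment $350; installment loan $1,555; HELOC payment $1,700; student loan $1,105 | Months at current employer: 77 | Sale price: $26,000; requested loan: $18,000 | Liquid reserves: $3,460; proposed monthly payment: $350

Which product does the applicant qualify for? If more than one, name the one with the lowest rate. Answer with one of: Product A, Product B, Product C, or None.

Total debts = (350 + 1,555 + 1,700 + 1,105) = 4,710; DTI = 4,710/12,700 = 37.1%.
LTV = 18,000/26,000 = 69.2%.
Reserves = 3,460/350 = 9.9 months.
Product A: score 660 < 700; DTI 37.1% ≤ 43%; LTV 69.2% ≤ 100%; employment 77 ≥ 12 mo; reserves 9.9 ≥ 6 mo → does not qualify.
Product B: score 660 ≥ 640; DTI 37.1% ≤ 38%; LTV 69.2% ≤ 85%; reserves 9.9 ≥ 9 mo → qualifies.
Product C: score 660 ≥ 640; DTI 37.1% > 36%; LTV 69.2% ≤ 85%; reserves 9.9 ≥ 2 mo → does not qualify.

Product B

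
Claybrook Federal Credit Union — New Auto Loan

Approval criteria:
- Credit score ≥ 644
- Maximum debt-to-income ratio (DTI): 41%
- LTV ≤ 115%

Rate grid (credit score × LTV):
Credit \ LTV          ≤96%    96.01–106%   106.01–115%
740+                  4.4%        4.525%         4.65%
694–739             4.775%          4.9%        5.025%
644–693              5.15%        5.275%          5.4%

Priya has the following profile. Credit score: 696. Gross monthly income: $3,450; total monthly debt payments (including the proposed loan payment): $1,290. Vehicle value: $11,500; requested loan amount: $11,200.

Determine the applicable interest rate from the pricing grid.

4.9%

Credit score 696 ≥ 644; DTI: 1,290 ÷ 3,450 = 37.4%, within the 41% cap
LTV: 11,200 ÷ 11,500 = 97.4%, within 115% cap
Score 696 is in the 694–739 band; LTV 97.4% is in the 96.01–106% band → 4.9%.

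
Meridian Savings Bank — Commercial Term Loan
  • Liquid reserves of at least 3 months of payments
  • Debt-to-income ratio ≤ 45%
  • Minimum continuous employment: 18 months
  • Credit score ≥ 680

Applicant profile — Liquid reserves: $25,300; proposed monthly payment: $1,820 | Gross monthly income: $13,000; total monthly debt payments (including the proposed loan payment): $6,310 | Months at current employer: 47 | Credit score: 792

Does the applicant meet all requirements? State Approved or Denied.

Denied

Reserves: 25,300 ÷ 1,820 = 13.9 months (meets 3-month minimum)
Debt-to-income = 6,310/13,000 = 48.5% — over 45% limit
Employment 47 ≥ 18 months
Credit score 792 ≥ 680 (meets)
Fails on DTI.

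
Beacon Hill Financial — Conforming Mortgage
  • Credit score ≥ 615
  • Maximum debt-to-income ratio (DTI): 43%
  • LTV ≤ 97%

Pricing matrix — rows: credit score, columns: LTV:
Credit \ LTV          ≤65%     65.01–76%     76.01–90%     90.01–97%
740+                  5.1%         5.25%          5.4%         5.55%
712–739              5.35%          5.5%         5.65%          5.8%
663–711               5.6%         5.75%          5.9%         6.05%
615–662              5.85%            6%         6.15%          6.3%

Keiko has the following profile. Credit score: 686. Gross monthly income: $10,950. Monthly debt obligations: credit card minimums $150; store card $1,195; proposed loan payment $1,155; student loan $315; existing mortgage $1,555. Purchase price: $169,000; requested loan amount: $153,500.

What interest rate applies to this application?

6.05%

Credit score 686 ≥ 615; Total monthly debts = (150 + 1,195 + 1,155 + 315 + 1,555) = 4,370. DTI = 4,370/10,950 = 39.9% ≤ 43%
LTV: 153,500 ÷ 169,000 = 90.8%, within 97% cap
Score 686 is in the 663–711 band; LTV 90.8% is in the 90.01–97% band → 6.05%.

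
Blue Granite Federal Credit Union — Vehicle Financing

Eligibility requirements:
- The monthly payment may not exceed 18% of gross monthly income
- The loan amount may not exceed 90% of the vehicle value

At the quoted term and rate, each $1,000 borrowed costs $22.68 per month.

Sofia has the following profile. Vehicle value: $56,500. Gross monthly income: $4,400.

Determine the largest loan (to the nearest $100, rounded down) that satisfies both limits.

Payment cap: 18% × $4,400 = $792/month.
At $22.68 per $1,000, that supports 792/22.68 × 1,000 ≈ $34,920 → $34,900.
LTV cap: 90% × $56,500 = $50,850 → $50,800.
Binding constraint: payment-to-income.

$34,900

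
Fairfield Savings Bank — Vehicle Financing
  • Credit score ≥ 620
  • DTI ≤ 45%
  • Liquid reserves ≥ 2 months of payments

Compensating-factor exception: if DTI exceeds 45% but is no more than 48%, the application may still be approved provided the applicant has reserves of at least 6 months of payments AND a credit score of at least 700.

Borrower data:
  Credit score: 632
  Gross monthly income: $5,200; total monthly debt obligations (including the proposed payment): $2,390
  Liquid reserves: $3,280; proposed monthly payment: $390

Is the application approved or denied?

Denied

Credit score 632 ≥ 620 (meets base)
DTI: 2,390 ÷ 5,200 = 46%, over the 45% base limit.
Reserves = 3,280/390 = 8.4 months ≥ 2
46% falls in the override range (45%–48%), so the compensating-factor test applies.
Override check — reserves: 8.4 mo (ok); score: 632 (below 700).
Compensating-factor requirement not fully met.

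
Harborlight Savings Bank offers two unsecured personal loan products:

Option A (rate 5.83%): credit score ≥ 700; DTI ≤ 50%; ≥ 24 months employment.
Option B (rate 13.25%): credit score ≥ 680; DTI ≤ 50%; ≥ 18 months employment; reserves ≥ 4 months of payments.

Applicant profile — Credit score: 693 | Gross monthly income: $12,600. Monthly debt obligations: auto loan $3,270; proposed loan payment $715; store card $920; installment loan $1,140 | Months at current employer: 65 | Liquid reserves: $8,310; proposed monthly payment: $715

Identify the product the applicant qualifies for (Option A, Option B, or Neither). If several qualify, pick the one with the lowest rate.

Total debts = (3,270 + 715 + 920 + 1,140) = 6,045; DTI = 6,045/12,600 = 48%.
Reserves = 8,310/715 = 11.6 months.
Option A: score 693 < 700; DTI 48% ≤ 50%; employment 65 ≥ 24 mo → does not qualify.
Option B: score 693 ≥ 680; DTI 48% ≤ 50%; employment 65 ≥ 18 mo; reserves 11.6 ≥ 4 mo → qualifies.

Option B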